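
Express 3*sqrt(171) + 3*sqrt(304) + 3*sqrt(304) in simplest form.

33*sqrt(19)

3*sqrt(171) = 9*sqrt(19); 3*sqrt(304) = 12*sqrt(19); 3*sqrt(304) = 12*sqrt(19)
Combine: (9 + 12 + 12)·sqrt(19) = 33*sqrt(19)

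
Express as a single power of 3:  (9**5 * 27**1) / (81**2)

3**5

9**5 = 3**10; 27**1 = 3**3; 81**2 = 3**8
Combine exponents: 3**5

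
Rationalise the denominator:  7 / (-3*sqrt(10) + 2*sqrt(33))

Multiply numerator and denominator by 3*sqrt(10) + 2*sqrt(33).
Denominator becomes 42; numerator becomes 21*sqrt(10) + 14*sqrt(33).

(3*sqrt(10) + 2*sqrt(33))/6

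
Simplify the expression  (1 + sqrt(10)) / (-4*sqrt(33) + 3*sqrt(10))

Multiply numerator and denominator by 3*sqrt(10) + 4*sqrt(33).
Denominator becomes -438; numerator becomes 3*sqrt(10) + 4*sqrt(33) + 30 + 4*sqrt(330).

(-4*sqrt(330) - 30 - 4*sqrt(33) - 3*sqrt(10))/438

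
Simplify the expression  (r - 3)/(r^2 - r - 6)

Factor: r^2 - r - 6 = (r - 3)*(r + 2)
Cancel the common factor (r - 3).

1/(r + 2)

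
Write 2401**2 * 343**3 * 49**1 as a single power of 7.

7**19

2401**2 = 7**8; 343**3 = 7**9; 49**1 = 7**2
Combine exponents: 7**19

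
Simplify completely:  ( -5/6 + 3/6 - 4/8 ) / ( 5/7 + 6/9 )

-35/58

Numerator: -5/6 + 3/6 - 4/8 = -5/6
Denominator: 5/7 + 6/9 = 29/21
Divide: (-5/6) · (21/29) = -35/58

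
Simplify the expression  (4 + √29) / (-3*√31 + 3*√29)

(-√899 - 29 - 4*√31 - 4*√29)/6

Multiply numerator and denominator by 3*√29 + 3*√31.
Denominator becomes -18; numerator becomes 12*√29 + 12*√31 + 87 + 3*√899.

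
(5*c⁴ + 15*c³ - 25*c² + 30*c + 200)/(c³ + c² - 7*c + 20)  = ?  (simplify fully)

Factor: 5*c⁴ + 15*c³ - 25*c² + 30*c + 200 = 5·(c + 2)·(c + 4)·(c² - 3*c + 5);  c³ + c² - 7*c + 20 = (c + 4)·(c² - 3*c + 5)
Cancel the common factors (c² - 3*c + 5), (c + 4).

5*c + 10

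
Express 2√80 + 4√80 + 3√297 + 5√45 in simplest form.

9*√33 + 39*√5

2√80 = 8*√5; 4√80 = 16*√5; 3√297 = 9*√33; 5√45 = 15*√5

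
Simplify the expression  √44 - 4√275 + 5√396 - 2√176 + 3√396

√44 = 2*√11; 4√275 = 20*√11; 5√396 = 30*√11; 2√176 = 8*√11; 3√396 = 18*√11
Combine: (2 - 20 + 30 - 8 + 18)·√11 = 22*√11

22*√11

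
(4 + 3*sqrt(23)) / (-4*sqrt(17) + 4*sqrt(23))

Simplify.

Multiply numerator and denominator by 4*sqrt(17) + 4*sqrt(23).
Denominator becomes 96; numerator becomes 16*sqrt(17) + 16*sqrt(23) + 12*sqrt(391) + 276.

(4*sqrt(17) + 4*sqrt(23) + 3*sqrt(391) + 69)/24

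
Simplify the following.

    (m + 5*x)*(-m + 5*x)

-m^2 + 25*x^2

Difference of squares with P = 5*x, Q = m.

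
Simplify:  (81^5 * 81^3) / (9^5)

81^5 = 3^20; 81^3 = 3^12; 9^5 = 3^10
Combine exponents: 3^22

3^22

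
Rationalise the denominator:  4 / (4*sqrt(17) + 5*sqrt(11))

(-16*sqrt(17) + 20*sqrt(11))/3

Multiply numerator and denominator by -4*sqrt(17) + 5*sqrt(11).
Denominator becomes 3; numerator becomes -16*sqrt(17) + 20*sqrt(11).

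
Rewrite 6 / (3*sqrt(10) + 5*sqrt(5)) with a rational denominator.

Multiply numerator and denominator by -3*sqrt(10) + 5*sqrt(5).
Denominator becomes 35; numerator becomes -18*sqrt(10) + 30*sqrt(5).

(-18*sqrt(10) + 30*sqrt(5))/35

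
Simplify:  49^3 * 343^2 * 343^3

7^21

49^3 = 7^6; 343^2 = 7^6; 343^3 = 7^9
Combine exponents: 7^21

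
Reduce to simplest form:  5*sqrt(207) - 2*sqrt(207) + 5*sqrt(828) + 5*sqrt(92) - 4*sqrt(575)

29*sqrt(23)

5*sqrt(207) = 15*sqrt(23); 2*sqrt(207) = 6*sqrt(23); 5*sqrt(828) = 30*sqrt(23); 5*sqrt(92) = 10*sqrt(23); 4*sqrt(575) = 20*sqrt(23)
Combine: (15 - 6 + 30 + 10 - 20)·sqrt(23) = 29*sqrt(23)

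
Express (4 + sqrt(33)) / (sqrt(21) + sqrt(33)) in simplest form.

Multiply numerator and denominator by -sqrt(21) + sqrt(33).
Denominator becomes 12; numerator becomes -3*sqrt(77) - 4*sqrt(21) + 4*sqrt(33) + 33.

(-3*sqrt(77) - 4*sqrt(21) + 4*sqrt(33) + 33)/12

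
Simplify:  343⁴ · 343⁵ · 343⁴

7^39

343⁴ = 7^12; 343⁵ = 7^15; 343⁴ = 7^12
Combine exponents: 7^39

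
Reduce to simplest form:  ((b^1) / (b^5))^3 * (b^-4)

Inside the bracket: (b^-4)
Raise to the power 3: (b^-12)
Multiply by (b^-4): add exponents.

b^(-16)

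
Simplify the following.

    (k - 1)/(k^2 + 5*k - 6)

Factor: k^2 + 5*k - 6 = (k - 1)*(k + 6)
Cancel the common factor (k - 1).

1/(k + 6)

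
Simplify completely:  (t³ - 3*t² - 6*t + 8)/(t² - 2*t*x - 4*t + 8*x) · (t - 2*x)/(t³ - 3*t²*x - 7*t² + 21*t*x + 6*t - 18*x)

(-t - 2)/(-t² + 3*t*x + 6*t - 18*x)

Factor: t³ - 3*t² - 6*t + 8 = (t - 4)·(t - 1)·(t + 2);  t² - 2*t*x - 4*t + 8*x = (t - 4)·(t - 2*x);  t³ - 3*t²*x - 7*t² + 21*t*x + 6*t - 18*x = (t - 6)·(t - 1)·(t - 3*x)
Cancel the common factors (t - 4), (t - 1), (t - 2*x).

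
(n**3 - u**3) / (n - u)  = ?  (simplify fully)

Factor as (a-b)(a**2+ab+b**2) with a=n, b=u.

n**2 + n*u + u**2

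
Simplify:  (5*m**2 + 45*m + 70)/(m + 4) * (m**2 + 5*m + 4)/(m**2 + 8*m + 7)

5*m + 10

Factor: 5*m**2 + 45*m + 70 = 5*(m + 2)*(m + 7);  m**2 + 5*m + 4 = (m + 1)*(m + 4);  m**2 + 8*m + 7 = (m + 7)*(m + 1)
Cancel the common factors (m + 7), (m + 1), (m + 4).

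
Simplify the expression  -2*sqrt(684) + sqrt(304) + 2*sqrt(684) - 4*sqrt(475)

2*sqrt(684) = 12*sqrt(19); sqrt(304) = 4*sqrt(19); 2*sqrt(684) = 12*sqrt(19); 4*sqrt(475) = 20*sqrt(19)
Combine: (-12 + 4 + 12 - 20)·sqrt(19) = -16*sqrt(19)

-16*sqrt(19)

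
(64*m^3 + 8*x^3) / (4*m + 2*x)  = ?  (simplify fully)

16*m^2 - 8*m*x + 4*x^2

(4*m)^3 + (2*x)^3 = (4*m + 2*x)(16*m^2 - 8*m*x + 4*x^2).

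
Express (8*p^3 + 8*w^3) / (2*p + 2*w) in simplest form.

4*p^2 - 4*p*w + 4*w^2

(2*p)^3 + (2*w)^3 = (2*p + 2*w)(4*p^2 - 4*p*w + 4*w^2).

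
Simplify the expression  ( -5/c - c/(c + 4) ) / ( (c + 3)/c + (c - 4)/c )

Numerator: -5/c - c/(c + 4) = (-c² - 5*c - 20)/(c² + 4*c)
Denominator: (c + 3)/c + (c - 4)/c = (2*c - 1)/c
Divide: ((-c² - 5*c - 20)/(c² + 4*c)) · (c/(2*c - 1)) = (-c² - 5*c - 20)/(2*c² + 7*c - 4)

(-c² - 5*c - 20)/(2*c² + 7*c - 4)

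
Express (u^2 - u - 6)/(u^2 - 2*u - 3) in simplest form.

Factor: u^2 - u - 6 = (u - 3)*(u + 2);  u^2 - 2*u - 3 = (u - 3)*(u + 1)
Cancel the common factor (u - 3).

(u + 2)/(u + 1)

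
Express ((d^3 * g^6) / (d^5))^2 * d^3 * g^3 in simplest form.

g^15/d

Inside the bracket: (d^-2) * g^6
Raise to the power 2: (d^-4) * g^12
Multiply by d^3 * g^3: add exponents.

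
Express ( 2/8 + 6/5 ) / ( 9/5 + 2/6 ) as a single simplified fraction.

87/128

Numerator: 2/8 + 6/5 = 29/20
Denominator: 9/5 + 2/6 = 32/15
Divide: (29/20) · (15/32) = 87/128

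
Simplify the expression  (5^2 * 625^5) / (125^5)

5^7

5^2 = 5^2; 625^5 = 5^20; 125^5 = 5^15
Combine exponents: 5^7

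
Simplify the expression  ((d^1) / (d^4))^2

Inside the bracket: (d^-3)
Raise to the power 2: (d^-6)

d^(-6)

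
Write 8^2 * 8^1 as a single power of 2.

8^2 = 2^6; 8^1 = 2^3
Combine exponents: 2^9

2^9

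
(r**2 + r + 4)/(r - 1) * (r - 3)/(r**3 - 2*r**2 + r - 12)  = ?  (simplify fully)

1/(r - 1)

Factor: r**3 - 2*r**2 + r - 12 = (r**2 + r + 4)*(r - 3)
Cancel the common factors (r**2 + r + 4), (r - 3).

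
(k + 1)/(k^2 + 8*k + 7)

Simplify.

Factor: k^2 + 8*k + 7 = (k + 1)*(k + 7)
Cancel the common factor (k + 1).

1/(k + 7)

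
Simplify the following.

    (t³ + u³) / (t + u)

Factor as (a+b)(a^2-ab+b^2) with a=u, b=t.

t² - t*u + u²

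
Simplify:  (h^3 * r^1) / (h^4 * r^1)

Quotient: (h^-1)

1/h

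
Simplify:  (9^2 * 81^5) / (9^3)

9^2 = 3^4; 81^5 = 3^20; 9^3 = 3^6
Combine exponents: 3^18

3^18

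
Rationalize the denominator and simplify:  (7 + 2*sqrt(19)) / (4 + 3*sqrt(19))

(13*sqrt(19) + 86)/155

Multiply numerator and denominator by -3*sqrt(19) + 4.
Denominator becomes -155; numerator becomes -86 - 13*sqrt(19).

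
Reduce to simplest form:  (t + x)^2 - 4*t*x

(t - x)^2

Expanding gives t^2 - 2*t*x + x^2, a perfect square.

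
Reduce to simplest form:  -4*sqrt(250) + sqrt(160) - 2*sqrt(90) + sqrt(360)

4*sqrt(250) = 20*sqrt(10); sqrt(160) = 4*sqrt(10); 2*sqrt(90) = 6*sqrt(10); sqrt(360) = 6*sqrt(10)
Combine: (-20 + 4 - 6 + 6)·sqrt(10) = -16*sqrt(10)

-16*sqrt(10)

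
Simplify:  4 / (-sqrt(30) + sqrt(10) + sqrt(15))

(4*sqrt(30) + 20*sqrt(15) + 28*sqrt(10) + 48*sqrt(5))/115

Group as (sqrt(10) + sqrt(15)) - sqrt(30); multiply by (sqrt(10) + sqrt(15)) + sqrt(30), then rationalise the remaining surd.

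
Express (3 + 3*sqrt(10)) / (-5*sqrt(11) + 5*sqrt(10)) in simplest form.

(-3*sqrt(110) - 30 - 3*sqrt(11) - 3*sqrt(10))/5

Multiply numerator and denominator by 5*sqrt(10) + 5*sqrt(11).
Denominator becomes -25; numerator becomes 15*sqrt(10) + 15*sqrt(11) + 150 + 15*sqrt(110).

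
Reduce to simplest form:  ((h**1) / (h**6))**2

h**(-10)

Inside the bracket: (h**-5)
Raise to the power 2: (h**-10)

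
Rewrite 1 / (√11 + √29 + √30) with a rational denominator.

(-√9570 + 5*√30 + 6*√29 + 24*√11)/588

Group as (√11 + √30) + √29; multiply by (√11 + √30) - √29, then rationalise the remaining surd.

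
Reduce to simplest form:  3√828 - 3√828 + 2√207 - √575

√23

3√828 = 18*√23; 3√828 = 18*√23; 2√207 = 6*√23; √575 = 5*√23
Combine: (18 - 18 + 6 - 5)·√23 = √23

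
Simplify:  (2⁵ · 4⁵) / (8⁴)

2^3

2⁵ = 2^5; 4⁵ = 2^10; 8⁴ = 2^12
Combine exponents: 2^3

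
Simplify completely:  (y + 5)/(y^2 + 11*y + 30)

Factor: y^2 + 11*y + 30 = (y + 6)*(y + 5)
Cancel the common factor (y + 5).

1/(y + 6)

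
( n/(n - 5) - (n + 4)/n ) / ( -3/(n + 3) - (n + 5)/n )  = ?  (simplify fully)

(-n² - 23*n - 60)/(n³ + 6*n² - 40*n - 75)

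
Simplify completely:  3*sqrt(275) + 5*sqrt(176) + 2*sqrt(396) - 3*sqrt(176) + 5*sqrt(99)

50*sqrt(11)

3*sqrt(275) = 15*sqrt(11); 5*sqrt(176) = 20*sqrt(11); 2*sqrt(396) = 12*sqrt(11); 3*sqrt(176) = 12*sqrt(11); 5*sqrt(99) = 15*sqrt(11)
Combine: (15 + 20 + 12 - 12 + 15)·sqrt(11) = 50*sqrt(11)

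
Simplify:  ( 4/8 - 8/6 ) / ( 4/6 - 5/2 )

5/11

Numerator: 4/8 - 8/6 = -5/6
Denominator: 4/6 - 5/2 = -11/6
Divide: (-5/6) · (-6/11) = 5/11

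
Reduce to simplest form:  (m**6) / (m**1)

Quotient: m**5

m**5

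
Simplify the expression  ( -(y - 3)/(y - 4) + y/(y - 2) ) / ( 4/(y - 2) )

(y - 6)/(4*y - 16)

Numerator: -(y - 3)/(y - 4) + y/(y - 2) = (y - 6)/(y**2 - 6*y + 8)
Denominator: 4/(y - 2) = 4/(y - 2)
Divide: ((y - 6)/(y**2 - 6*y + 8)) · (y/4 - 1/2) = (y - 6)/(4*y - 16)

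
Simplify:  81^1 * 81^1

3^8

81^1 = 3^4; 81^1 = 3^4
Combine exponents: 3^8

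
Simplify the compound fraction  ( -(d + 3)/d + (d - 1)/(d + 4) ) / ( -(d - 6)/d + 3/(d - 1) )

Numerator: -(d + 3)/d + (d - 1)/(d + 4) = (-8*d - 12)/(d² + 4*d)
Denominator: -(d - 6)/d + 3/(d - 1) = (-d² + 10*d - 6)/(d² - d)
Divide: ((-8*d - 12)/(d² + 4*d)) · ((d² - d)/(-d² + 10*d - 6)) = (8*d² + 4*d - 12)/(d³ - 6*d² - 34*d + 24)

(8*d² + 4*d - 12)/(d³ - 6*d² - 34*d + 24)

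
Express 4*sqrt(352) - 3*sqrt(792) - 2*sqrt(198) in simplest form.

-8*sqrt(22)

4*sqrt(352) = 16*sqrt(22); 3*sqrt(792) = 18*sqrt(22); 2*sqrt(198) = 6*sqrt(22)
Combine: (16 - 18 - 6)·sqrt(22) = -8*sqrt(22)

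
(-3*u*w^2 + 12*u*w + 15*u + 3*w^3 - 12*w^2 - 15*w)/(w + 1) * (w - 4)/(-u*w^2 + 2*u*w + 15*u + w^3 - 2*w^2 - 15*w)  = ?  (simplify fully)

Factor: -3*u*w^2 + 12*u*w + 15*u + 3*w^3 - 12*w^2 - 15*w = 3*(-u + w)*(w - 5)*(w + 1);  -u*w^2 + 2*u*w + 15*u + w^3 - 2*w^2 - 15*w = (-u + w)*(w - 5)*(w + 3)
Cancel the common factors (-u + w), (w + 1), (w - 5).

(3*w - 12)/(w + 3)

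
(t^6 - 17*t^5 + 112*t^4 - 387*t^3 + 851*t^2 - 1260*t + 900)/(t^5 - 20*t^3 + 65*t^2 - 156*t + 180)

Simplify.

(t^2 - 11*t + 30)/(t + 6)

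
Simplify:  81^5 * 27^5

3^35

81^5 = 3^20; 27^5 = 3^15
Combine exponents: 3^35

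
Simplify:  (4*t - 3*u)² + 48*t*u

(4*t + 3*u)²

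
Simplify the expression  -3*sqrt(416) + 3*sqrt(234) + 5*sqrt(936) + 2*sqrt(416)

3*sqrt(416) = 12*sqrt(26); 3*sqrt(234) = 9*sqrt(26); 5*sqrt(936) = 30*sqrt(26); 2*sqrt(416) = 8*sqrt(26)
Combine: (-12 + 9 + 30 + 8)·sqrt(26) = 35*sqrt(26)

35*sqrt(26)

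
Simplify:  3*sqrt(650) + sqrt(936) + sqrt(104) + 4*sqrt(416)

39*sqrt(26)

3*sqrt(650) = 15*sqrt(26); sqrt(936) = 6*sqrt(26); sqrt(104) = 2*sqrt(26); 4*sqrt(416) = 16*sqrt(26)
Combine: (15 + 6 + 2 + 16)·sqrt(26) = 39*sqrt(26)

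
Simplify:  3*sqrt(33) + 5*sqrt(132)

3*sqrt(33) = 3*sqrt(33); 5*sqrt(132) = 10*sqrt(33)
Combine: (3 + 10)·sqrt(33) = 13*sqrt(33)

13*sqrt(33)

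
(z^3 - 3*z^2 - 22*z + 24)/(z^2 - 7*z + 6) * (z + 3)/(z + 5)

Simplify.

(z^2 + 7*z + 12)/(z + 5)

Factor: z^3 - 3*z^2 - 22*z + 24 = (z - 1)*(z + 4)*(z - 6);  z^2 - 7*z + 6 = (z - 1)*(z - 6)
Cancel the common factors (z - 1), (z - 6).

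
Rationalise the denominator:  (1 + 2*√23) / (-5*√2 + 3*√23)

Multiply numerator and denominator by 5*√2 + 3*√23.
Denominator becomes 157; numerator becomes 5*√2 + 3*√23 + 10*√46 + 138.

(5*√2 + 3*√23 + 10*√46 + 138)/157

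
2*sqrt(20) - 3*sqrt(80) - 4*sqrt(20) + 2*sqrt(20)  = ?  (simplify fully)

2*sqrt(20) = 4*sqrt(5); 3*sqrt(80) = 12*sqrt(5); 4*sqrt(20) = 8*sqrt(5); 2*sqrt(20) = 4*sqrt(5)
Combine: (4 - 12 - 8 + 4)·sqrt(5) = -12*sqrt(5)

-12*sqrt(5)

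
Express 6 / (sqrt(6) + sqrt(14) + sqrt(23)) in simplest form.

(-8*sqrt(483) - 6*sqrt(23) + 30*sqrt(14) + 62*sqrt(6))/109

Group as (sqrt(6) + sqrt(14)) + sqrt(23); multiply by (sqrt(6) + sqrt(14)) - sqrt(23), then rationalise the remaining surd.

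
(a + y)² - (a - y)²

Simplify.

4*a*y

Write as f(a,y) - f(a,-y) and expand.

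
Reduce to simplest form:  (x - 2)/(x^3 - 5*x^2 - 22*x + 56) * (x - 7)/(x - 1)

1/(x^2 + 3*x - 4)

Factor: x^3 - 5*x^2 - 22*x + 56 = (x - 2)*(x + 4)*(x - 7)
Cancel the common factors (x - 2), (x - 7).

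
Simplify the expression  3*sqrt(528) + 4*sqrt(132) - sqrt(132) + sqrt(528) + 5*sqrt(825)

3*sqrt(528) = 12*sqrt(33); 4*sqrt(132) = 8*sqrt(33); sqrt(132) = 2*sqrt(33); sqrt(528) = 4*sqrt(33); 5*sqrt(825) = 25*sqrt(33)
Combine: (12 + 8 - 2 + 4 + 25)·sqrt(33) = 47*sqrt(33)

47*sqrt(33)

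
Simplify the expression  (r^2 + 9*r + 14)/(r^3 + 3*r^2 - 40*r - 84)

Factor: r^2 + 9*r + 14 = (r + 7)*(r + 2);  r^3 + 3*r^2 - 40*r - 84 = (r - 6)*(r + 7)*(r + 2)
Cancel the common factors (r + 2), (r + 7).

1/(r - 6)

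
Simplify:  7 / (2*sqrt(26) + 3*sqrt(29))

(-14*sqrt(26) + 21*sqrt(29))/157

Multiply numerator and denominator by -2*sqrt(26) + 3*sqrt(29).
Denominator becomes 157; numerator becomes -14*sqrt(26) + 21*sqrt(29).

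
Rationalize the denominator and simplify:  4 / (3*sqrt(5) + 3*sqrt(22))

Multiply numerator and denominator by -3*sqrt(22) + 3*sqrt(5).
Denominator becomes -153; numerator becomes -12*sqrt(22) + 12*sqrt(5).

(-4*sqrt(5) + 4*sqrt(22))/51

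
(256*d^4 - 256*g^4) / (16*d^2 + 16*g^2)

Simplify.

16*d^2 - 16*g^2

256*d^4 - 256*g^4 factors as 256*(d - g)*(d + g)*(d^2 + g^2).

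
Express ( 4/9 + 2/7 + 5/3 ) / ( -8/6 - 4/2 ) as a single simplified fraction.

Numerator: 4/9 + 2/7 + 5/3 = 151/63
Denominator: -8/6 - 4/2 = -10/3
Divide: (151/63) · (-3/10) = -151/210

-151/210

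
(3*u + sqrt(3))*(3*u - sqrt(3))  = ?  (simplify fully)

Difference of squares with P = 3*u, Q = sqrt(3).

9*u^2 - 3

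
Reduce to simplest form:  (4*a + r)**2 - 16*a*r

(4*a - r)**2

Expanding gives 16*a**2 - 8*a*r + r**2, a perfect square.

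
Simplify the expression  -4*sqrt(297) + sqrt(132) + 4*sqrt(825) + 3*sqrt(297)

19*sqrt(33)

4*sqrt(297) = 12*sqrt(33); sqrt(132) = 2*sqrt(33); 4*sqrt(825) = 20*sqrt(33); 3*sqrt(297) = 9*sqrt(33)
Combine: (-12 + 2 + 20 + 9)·sqrt(33) = 19*sqrt(33)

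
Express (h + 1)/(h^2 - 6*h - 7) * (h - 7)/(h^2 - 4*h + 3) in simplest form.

1/(h^2 - 4*h + 3)

Factor: h^2 - 6*h - 7 = (h - 7)*(h + 1);  h^2 - 4*h + 3 = (h - 1)*(h - 3)
Cancel the common factors (h - 7), (h + 1).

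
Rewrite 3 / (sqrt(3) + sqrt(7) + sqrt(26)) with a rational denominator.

(-33*sqrt(7) - 45*sqrt(3) + 3*sqrt(546) + 24*sqrt(26))/86

Group as (sqrt(7) + sqrt(26)) + sqrt(3); multiply by (sqrt(7) + sqrt(26)) - sqrt(3), then rationalise the remaining surd.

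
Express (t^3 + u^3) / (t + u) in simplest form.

t^2 - t*u + u^2

u^3 + t^3 = (t + u)(t^2 - t*u + u^2).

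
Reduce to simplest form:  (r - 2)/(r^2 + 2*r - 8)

1/(r + 4)

Factor: r^2 + 2*r - 8 = (r + 4)*(r - 2)
Cancel the common factor (r - 2).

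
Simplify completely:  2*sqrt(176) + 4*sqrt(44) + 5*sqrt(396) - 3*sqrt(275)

31*sqrt(11)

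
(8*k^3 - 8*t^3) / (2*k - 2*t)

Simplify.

Apply the difference-of-cubes factorisation and cancel (2*k - 2*t).

4*k^2 + 4*k*t + 4*t^2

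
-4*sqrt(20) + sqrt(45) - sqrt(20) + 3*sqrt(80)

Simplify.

4*sqrt(20) = 8*sqrt(5); sqrt(45) = 3*sqrt(5); sqrt(20) = 2*sqrt(5); 3*sqrt(80) = 12*sqrt(5)
Combine: (-8 + 3 - 2 + 12)·sqrt(5) = 5*sqrt(5)

5*sqrt(5)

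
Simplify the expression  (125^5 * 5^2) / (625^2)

125^5 = 5^15; 5^2 = 5^2; 625^2 = 5^8
Combine exponents: 5^9

5^9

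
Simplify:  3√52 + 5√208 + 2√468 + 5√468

68*√13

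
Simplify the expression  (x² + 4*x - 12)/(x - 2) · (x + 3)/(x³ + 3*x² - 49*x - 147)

Factor: x² + 4*x - 12 = (x + 6)·(x - 2);  x³ + 3*x² - 49*x - 147 = (x - 7)·(x + 7)·(x + 3)
Cancel the common factors (x + 3), (x - 2).

(x + 6)/(x² - 49)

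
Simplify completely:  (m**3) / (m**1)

m**2

Quotient: m**2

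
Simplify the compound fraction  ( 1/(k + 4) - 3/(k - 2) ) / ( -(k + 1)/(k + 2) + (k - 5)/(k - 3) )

(2*k**2 - 2*k - 12)/(k**2 + 2*k - 8)

Numerator: 1/(k + 4) - 3/(k - 2) = (-2*k - 14)/(k**2 + 2*k - 8)
Denominator: -(k + 1)/(k + 2) + (k - 5)/(k - 3) = (-k - 7)/(k**2 - k - 6)
Divide: ((-2*k - 14)/(k**2 + 2*k - 8)) · ((k**2 - k - 6)/(-k - 7)) = (2*k**2 - 2*k - 12)/(k**2 + 2*k - 8)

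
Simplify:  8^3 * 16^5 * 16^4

2^45

8^3 = 2^9; 16^5 = 2^20; 16^4 = 2^16
Combine exponents: 2^45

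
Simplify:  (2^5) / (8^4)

2^5 = 2^5; 8^4 = 2^12
Combine exponents: 2^(-7)

2^(-7)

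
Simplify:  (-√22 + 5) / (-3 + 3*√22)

Multiply numerator and denominator by -3*√22 - 3.
Denominator becomes -189; numerator becomes -12*√22 + 51.

(-17 + 4*√22)/63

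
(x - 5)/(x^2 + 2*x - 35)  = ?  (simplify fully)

Factor: x^2 + 2*x - 35 = (x - 5)*(x + 7)
Cancel the common factor (x - 5).

1/(x + 7)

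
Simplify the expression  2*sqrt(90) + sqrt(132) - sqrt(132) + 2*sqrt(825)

6*sqrt(10) + 10*sqrt(33)

2*sqrt(90) = 6*sqrt(10); sqrt(132) = 2*sqrt(33); sqrt(132) = 2*sqrt(33); 2*sqrt(825) = 10*sqrt(33)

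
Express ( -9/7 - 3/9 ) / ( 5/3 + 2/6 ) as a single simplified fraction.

-17/21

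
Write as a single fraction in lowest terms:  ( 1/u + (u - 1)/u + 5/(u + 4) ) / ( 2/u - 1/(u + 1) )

(u^3 + 10*u^2 + 9*u)/(u^2 + 6*u + 8)

Numerator: 1/u + (u - 1)/u + 5/(u + 4) = (u + 9)/(u + 4)
Denominator: 2/u - 1/(u + 1) = (u + 2)/(u^2 + u)
Divide: ((u + 9)/(u + 4)) · ((u^2 + u)/(u + 2)) = (u^3 + 10*u^2 + 9*u)/(u^2 + 6*u + 8)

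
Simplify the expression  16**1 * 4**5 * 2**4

2**18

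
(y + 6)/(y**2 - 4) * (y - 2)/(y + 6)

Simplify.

Factor: y**2 - 4 = (y + 2)*(y - 2)
Cancel the common factors (y + 6), (y - 2).

1/(y + 2)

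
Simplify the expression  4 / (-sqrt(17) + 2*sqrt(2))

(-4*sqrt(17) - 8*sqrt(2))/9

Multiply numerator and denominator by 2*sqrt(2) + sqrt(17).
Denominator becomes -9; numerator becomes 8*sqrt(2) + 4*sqrt(17).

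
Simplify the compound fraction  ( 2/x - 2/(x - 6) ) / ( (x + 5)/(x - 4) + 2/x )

Numerator: 2/x - 2/(x - 6) = -12/(x^2 - 6*x)
Denominator: (x + 5)/(x - 4) + 2/x = (x^2 + 7*x - 8)/(x^2 - 4*x)
Divide: (-12/(x^2 - 6*x)) · ((x^2 - 4*x)/(x^2 + 7*x - 8)) = (-12*x + 48)/(x^3 + x^2 - 50*x + 48)

(-12*x + 48)/(x^3 + x^2 - 50*x + 48)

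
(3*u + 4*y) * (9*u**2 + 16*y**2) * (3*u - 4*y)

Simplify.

81*u**4 - 256*y**4

Pair the conjugate factors: ((3*u)+(4*y))((3*u)-(4*y)) = 9*u**2 - 16*y**2, then repeat with the next factor.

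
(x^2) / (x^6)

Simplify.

Quotient: (x^-4)

x^(-4)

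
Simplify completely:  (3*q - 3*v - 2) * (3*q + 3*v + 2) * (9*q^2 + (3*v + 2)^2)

81*q^4 - 81*v^4 - 216*v^3 - 216*v^2 - 96*v - 16

((3*q)+(3*v + 2))((3*q)-(3*v + 2)) = 9*q^2 - 9*v^2 - 12*v - 4; continue pairing.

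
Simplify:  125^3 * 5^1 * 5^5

5^15

125^3 = 5^9; 5^1 = 5^1; 5^5 = 5^5
Combine exponents: 5^15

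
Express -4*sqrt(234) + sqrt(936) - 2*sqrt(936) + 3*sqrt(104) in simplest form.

4*sqrt(234) = 12*sqrt(26); sqrt(936) = 6*sqrt(26); 2*sqrt(936) = 12*sqrt(26); 3*sqrt(104) = 6*sqrt(26)
Combine: (-12 + 6 - 12 + 6)·sqrt(26) = -12*sqrt(26)

-12*sqrt(26)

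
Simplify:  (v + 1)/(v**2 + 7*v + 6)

1/(v + 6)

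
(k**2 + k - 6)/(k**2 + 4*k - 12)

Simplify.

Factor: k**2 + k - 6 = (k + 3)*(k - 2);  k**2 + 4*k - 12 = (k + 6)*(k - 2)
Cancel the common factor (k - 2).

(k + 3)/(k + 6)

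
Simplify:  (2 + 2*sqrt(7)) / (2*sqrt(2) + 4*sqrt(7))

(-sqrt(14) - sqrt(2) + 2*sqrt(7) + 14)/26

Multiply numerator and denominator by -2*sqrt(2) + 4*sqrt(7).
Denominator becomes 104; numerator becomes -4*sqrt(14) - 4*sqrt(2) + 8*sqrt(7) + 56.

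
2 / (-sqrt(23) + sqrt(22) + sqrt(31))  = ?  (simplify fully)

(-15*sqrt(23) + 7*sqrt(31) + 16*sqrt(22) + sqrt(15686))/457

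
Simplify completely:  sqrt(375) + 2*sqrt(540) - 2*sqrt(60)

13*sqrt(15)

sqrt(375) = 5*sqrt(15); 2*sqrt(540) = 12*sqrt(15); 2*sqrt(60) = 4*sqrt(15)
Combine: (5 + 12 - 4)·sqrt(15) = 13*sqrt(15)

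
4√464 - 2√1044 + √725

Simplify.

9*√29

4√464 = 16*√29; 2√1044 = 12*√29; √725 = 5*√29
Combine: (16 - 12 + 5)·√29 = 9*√29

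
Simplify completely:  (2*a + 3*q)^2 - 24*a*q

Expanding gives 4*a^2 - 12*a*q + 9*q^2, a perfect square.

(2*a - 3*q)^2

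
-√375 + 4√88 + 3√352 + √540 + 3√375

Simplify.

√375 = 5*√15; 4√88 = 8*√22; 3√352 = 12*√22; √540 = 6*√15; 3√375 = 15*√15

16*√15 + 20*√22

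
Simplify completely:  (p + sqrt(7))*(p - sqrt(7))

(p)^2 - (sqrt(7))^2 = p^2 - 7.

p^2 - 7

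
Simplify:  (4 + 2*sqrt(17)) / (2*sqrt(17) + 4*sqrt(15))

Multiply numerator and denominator by -4*sqrt(15) + 2*sqrt(17).
Denominator becomes -172; numerator becomes -8*sqrt(255) - 16*sqrt(15) + 8*sqrt(17) + 68.

(-17 - 2*sqrt(17) + 4*sqrt(15) + 2*sqrt(255))/43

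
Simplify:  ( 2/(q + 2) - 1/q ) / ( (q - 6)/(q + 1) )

(q² - q - 2)/(q³ - 4*q² - 12*q)

Numerator: 2/(q + 2) - 1/q = (q - 2)/(q² + 2*q)
Denominator: (q - 6)/(q + 1) = (q - 6)/(q + 1)
Divide: ((q - 2)/(q² + 2*q)) · ((q + 1)/(q - 6)) = (q² - q - 2)/(q³ - 4*q² - 12*q)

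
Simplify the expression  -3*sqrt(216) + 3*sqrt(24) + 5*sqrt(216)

18*sqrt(6)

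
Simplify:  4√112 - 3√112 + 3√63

13*√7

4√112 = 16*√7; 3√112 = 12*√7; 3√63 = 9*√7
Combine: (16 - 12 + 9)·√7 = 13*√7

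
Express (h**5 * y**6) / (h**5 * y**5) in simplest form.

Quotient: y**1

y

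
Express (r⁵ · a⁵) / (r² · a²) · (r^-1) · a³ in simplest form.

a⁶*r²

Quotient: r³ · a³
Multiply by (r^-1) · a³: add exponents.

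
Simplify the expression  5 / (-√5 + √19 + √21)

Group as (√19 + √21) - √5; multiply by (√19 + √21) + √5, then rationalise the remaining surd.

(-175*√5 + 15*√21 + 35*√19 + 10*√1995)/371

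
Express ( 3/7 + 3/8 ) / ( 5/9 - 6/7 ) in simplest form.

Numerator: 3/7 + 3/8 = 45/56
Denominator: 5/9 - 6/7 = -19/63
Divide: (45/56) · (-63/19) = -405/152

-405/152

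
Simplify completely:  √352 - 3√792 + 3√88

-8*√22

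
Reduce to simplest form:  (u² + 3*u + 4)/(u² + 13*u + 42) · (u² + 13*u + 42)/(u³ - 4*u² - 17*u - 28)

1/(u - 7)

Factor: u² + 13*u + 42 = (u + 6)·(u + 7);  u² + 13*u + 42 = (u + 6)·(u + 7);  u³ - 4*u² - 17*u - 28 = (u² + 3*u + 4)·(u - 7)
Cancel the common factors (u² + 3*u + 4), (u + 7), (u + 6).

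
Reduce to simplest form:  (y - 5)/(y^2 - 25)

Factor: y^2 - 25 = (y + 5)*(y - 5)
Cancel the common factor (y - 5).

1/(y + 5)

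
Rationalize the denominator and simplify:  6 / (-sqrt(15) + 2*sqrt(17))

Multiply numerator and denominator by sqrt(15) + 2*sqrt(17).
Denominator becomes 53; numerator becomes 6*sqrt(15) + 12*sqrt(17).

(6*sqrt(15) + 12*sqrt(17))/53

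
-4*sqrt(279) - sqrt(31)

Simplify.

-13*sqrt(31)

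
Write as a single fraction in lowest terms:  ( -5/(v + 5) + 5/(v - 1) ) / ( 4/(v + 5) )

15/(2*v - 2)

Numerator: -5/(v + 5) + 5/(v - 1) = 30/(v**2 + 4*v - 5)
Denominator: 4/(v + 5) = 4/(v + 5)
Divide: (30/(v**2 + 4*v - 5)) · (v/4 + 5/4) = 15/(2*v - 2)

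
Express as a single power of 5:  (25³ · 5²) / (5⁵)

5^3

25³ = 5^6; 5² = 5^2; 5⁵ = 5^5
Combine exponents: 5^3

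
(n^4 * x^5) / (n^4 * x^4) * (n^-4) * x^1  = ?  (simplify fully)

x^2/n^4

Quotient: x^1
Multiply by (n^-4) * x^1: add exponents.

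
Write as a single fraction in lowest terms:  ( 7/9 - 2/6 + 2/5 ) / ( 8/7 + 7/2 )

532/2925

Numerator: 7/9 - 2/6 + 2/5 = 38/45
Denominator: 8/7 + 7/2 = 65/14
Divide: (38/45) · (14/65) = 532/2925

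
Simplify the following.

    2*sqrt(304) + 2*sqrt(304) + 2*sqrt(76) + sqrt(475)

25*sqrt(19)

2*sqrt(304) = 8*sqrt(19); 2*sqrt(304) = 8*sqrt(19); 2*sqrt(76) = 4*sqrt(19); sqrt(475) = 5*sqrt(19)
Combine: (8 + 8 + 4 + 5)·sqrt(19) = 25*sqrt(19)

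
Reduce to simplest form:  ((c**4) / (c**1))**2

Inside the bracket: c**3
Raise to the power 2: c**6

c**6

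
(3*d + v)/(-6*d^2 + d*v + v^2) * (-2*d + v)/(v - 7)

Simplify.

1/(v - 7)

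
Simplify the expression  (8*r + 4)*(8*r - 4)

64*r**2 - 16

(8*r)**2 - (4)**2 = 64*r**2 - 16.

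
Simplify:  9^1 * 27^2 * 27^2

9^1 = 3^2; 27^2 = 3^6; 27^2 = 3^6
Combine exponents: 3^14

3^14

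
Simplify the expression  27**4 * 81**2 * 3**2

27**4 = 3**12; 81**2 = 3**8; 3**2 = 3**2
Combine exponents: 3**22

3**22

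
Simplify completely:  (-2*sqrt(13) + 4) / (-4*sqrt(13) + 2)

(-sqrt(13) + 8)/17

Multiply numerator and denominator by 2 + 4*sqrt(13).
Denominator becomes -204; numerator becomes -96 + 12*sqrt(13).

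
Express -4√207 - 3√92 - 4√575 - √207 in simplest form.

-41*√23

4√207 = 12*√23; 3√92 = 6*√23; 4√575 = 20*√23; √207 = 3*√23
Combine: (-12 - 6 - 20 - 3)·√23 = -41*√23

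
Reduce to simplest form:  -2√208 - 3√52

2√208 = 8*√13; 3√52 = 6*√13
Combine: (-8 - 6)·√13 = -14*√13

-14*√13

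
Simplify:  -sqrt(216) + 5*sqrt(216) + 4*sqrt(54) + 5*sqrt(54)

sqrt(216) = 6*sqrt(6); 5*sqrt(216) = 30*sqrt(6); 4*sqrt(54) = 12*sqrt(6); 5*sqrt(54) = 15*sqrt(6)
Combine: (-6 + 30 + 12 + 15)·sqrt(6) = 51*sqrt(6)

51*sqrt(6)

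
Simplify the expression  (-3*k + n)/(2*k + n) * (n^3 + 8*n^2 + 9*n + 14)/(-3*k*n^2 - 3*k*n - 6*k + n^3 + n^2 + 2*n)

Factor: n^3 + 8*n^2 + 9*n + 14 = (n + 7)*(n^2 + n + 2);  -3*k*n^2 - 3*k*n - 6*k + n^3 + n^2 + 2*n = (n^2 + n + 2)*(-3*k + n)
Cancel the common factors (n^2 + n + 2), (-3*k + n).

(n + 7)/(2*k + n)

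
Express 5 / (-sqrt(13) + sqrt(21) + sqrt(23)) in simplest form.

Group as (sqrt(21) + sqrt(23)) - sqrt(13); multiply by (sqrt(21) + sqrt(23)) + sqrt(13), then rationalise the remaining surd.

(-155*sqrt(13) + 55*sqrt(23) + 75*sqrt(21) + 10*sqrt(6279))/971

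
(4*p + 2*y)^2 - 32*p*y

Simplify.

4*(2*p - y)^2

After expansion: 16*p^2 - 16*p*y + 4*y^2 — a perfect-square trinomial.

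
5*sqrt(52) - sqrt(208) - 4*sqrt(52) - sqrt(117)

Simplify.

5*sqrt(52) = 10*sqrt(13); sqrt(208) = 4*sqrt(13); 4*sqrt(52) = 8*sqrt(13); sqrt(117) = 3*sqrt(13)
Combine: (10 - 4 - 8 - 3)·sqrt(13) = -5*sqrt(13)

-5*sqrt(13)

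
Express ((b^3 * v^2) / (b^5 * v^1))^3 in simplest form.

Inside the bracket: (b^-2) * v^1
Raise to the power 3: (b^-6) * v^3

v^3/b^6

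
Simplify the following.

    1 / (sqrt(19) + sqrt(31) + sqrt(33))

Group as (sqrt(31) + sqrt(33)) + sqrt(19); multiply by (sqrt(31) + sqrt(33)) - sqrt(19), then rationalise the remaining surd.

(-2*sqrt(19437) + 17*sqrt(33) + 21*sqrt(31) + 45*sqrt(19))/2067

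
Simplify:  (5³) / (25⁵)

5^(-7)

5³ = 5^3; 25⁵ = 5^10
Combine exponents: 5^(-7)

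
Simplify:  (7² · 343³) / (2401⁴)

7^(-5)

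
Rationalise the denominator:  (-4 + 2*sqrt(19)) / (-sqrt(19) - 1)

Multiply numerator and denominator by -1 + sqrt(19).
Denominator becomes -18; numerator becomes -6*sqrt(19) + 42.

(-7 + sqrt(19))/3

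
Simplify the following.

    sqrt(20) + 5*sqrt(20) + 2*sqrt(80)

20*sqrt(5)

sqrt(20) = 2*sqrt(5); 5*sqrt(20) = 10*sqrt(5); 2*sqrt(80) = 8*sqrt(5)
Combine: (2 + 10 + 8)·sqrt(5) = 20*sqrt(5)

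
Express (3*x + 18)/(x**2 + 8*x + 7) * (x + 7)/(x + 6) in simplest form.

Factor: 3*x + 18 = 3*(x + 6);  x**2 + 8*x + 7 = (x + 1)*(x + 7)
Cancel the common factors (x + 7), (x + 6).

3/(x + 1)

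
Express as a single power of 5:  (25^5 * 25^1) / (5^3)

5^9

25^5 = 5^10; 25^1 = 5^2; 5^3 = 5^3
Combine exponents: 5^9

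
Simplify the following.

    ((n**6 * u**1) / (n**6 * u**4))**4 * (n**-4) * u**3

Inside the bracket: (u**-3)
Raise to the power 4: (u**-12)
Multiply by (n**-4) * u**3: add exponents.

1/(n**4*u**9)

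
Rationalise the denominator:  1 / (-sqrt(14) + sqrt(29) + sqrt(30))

Group as (sqrt(29) + sqrt(30)) - sqrt(14); multiply by (sqrt(29) + sqrt(30)) + sqrt(14), then rationalise the remaining surd.

(-45*sqrt(14) + 13*sqrt(30) + 15*sqrt(29) + 4*sqrt(3045))/1455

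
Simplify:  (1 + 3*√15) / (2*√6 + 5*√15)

Multiply numerator and denominator by -2*√6 + 5*√15.
Denominator becomes 351; numerator becomes -18*√10 - 2*√6 + 5*√15 + 225.

(-18*√10 - 2*√6 + 5*√15 + 225)/351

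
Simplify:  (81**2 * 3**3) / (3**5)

81**2 = 3**8; 3**3 = 3**3; 3**5 = 3**5
Combine exponents: 3**6

3**6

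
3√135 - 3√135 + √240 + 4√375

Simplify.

24*√15

3√135 = 9*√15; 3√135 = 9*√15; √240 = 4*√15; 4√375 = 20*√15
Combine: (9 - 9 + 4 + 20)·√15 = 24*√15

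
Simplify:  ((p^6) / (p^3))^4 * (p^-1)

Inside the bracket: p^3
Raise to the power 4: p^12
Multiply by (p^-1): add exponents.

p^11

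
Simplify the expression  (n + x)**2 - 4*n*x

Expand the square and combine the 4*n*x term.

(n - x)**2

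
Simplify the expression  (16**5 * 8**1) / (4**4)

2**15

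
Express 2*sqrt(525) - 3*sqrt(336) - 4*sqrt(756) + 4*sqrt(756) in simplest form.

-2*sqrt(21)

2*sqrt(525) = 10*sqrt(21); 3*sqrt(336) = 12*sqrt(21); 4*sqrt(756) = 24*sqrt(21); 4*sqrt(756) = 24*sqrt(21)
Combine: (10 - 12 - 24 + 24)·sqrt(21) = -2*sqrt(21)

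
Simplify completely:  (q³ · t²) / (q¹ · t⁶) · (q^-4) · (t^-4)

1/(q²*t⁸)

Quotient: q² · (t^-4)
Multiply by (q^-4) · (t^-4): add exponents.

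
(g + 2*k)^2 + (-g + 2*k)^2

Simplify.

Only the even-power cross terms survive.

2*g^2 + 8*k^2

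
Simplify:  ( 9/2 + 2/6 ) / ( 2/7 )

203/12

Numerator: 9/2 + 2/6 = 29/6
Denominator: 2/7 = 2/7
Divide: (29/6) · (7/2) = 203/12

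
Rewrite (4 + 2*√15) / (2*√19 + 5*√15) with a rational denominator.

(-4*√285 - 8*√19 + 20*√15 + 150)/299

Multiply numerator and denominator by -2*√19 + 5*√15.
Denominator becomes 299; numerator becomes -4*√285 - 8*√19 + 20*√15 + 150.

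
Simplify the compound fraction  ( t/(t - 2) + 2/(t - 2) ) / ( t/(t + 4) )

Numerator: t/(t - 2) + 2/(t - 2) = (t + 2)/(t - 2)
Denominator: t/(t + 4) = t/(t + 4)
Divide: ((t + 2)/(t - 2)) · ((t + 4)/t) = (t² + 6*t + 8)/(t² - 2*t)

(t² + 6*t + 8)/(t² - 2*t)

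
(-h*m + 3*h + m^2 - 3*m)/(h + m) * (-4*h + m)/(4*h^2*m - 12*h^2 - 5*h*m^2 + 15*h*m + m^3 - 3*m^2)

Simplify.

1/(h + m)

Factor: -h*m + 3*h + m^2 - 3*m = (-h + m)*(m - 3);  4*h^2*m - 12*h^2 - 5*h*m^2 + 15*h*m + m^3 - 3*m^2 = (-h + m)*(m - 3)*(-4*h + m)
Cancel the common factors (m - 3), (-h + m), (-4*h + m).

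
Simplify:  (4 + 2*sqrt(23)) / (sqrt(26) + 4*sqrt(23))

(-sqrt(598) - 2*sqrt(26) + 8*sqrt(23) + 92)/171

Multiply numerator and denominator by -sqrt(26) + 4*sqrt(23).
Denominator becomes 342; numerator becomes -2*sqrt(598) - 4*sqrt(26) + 16*sqrt(23) + 184.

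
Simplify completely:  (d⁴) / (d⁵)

1/d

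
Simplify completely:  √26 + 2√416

9*√26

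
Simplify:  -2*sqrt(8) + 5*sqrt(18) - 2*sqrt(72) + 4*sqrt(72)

23*sqrt(2)

2*sqrt(8) = 4*sqrt(2); 5*sqrt(18) = 15*sqrt(2); 2*sqrt(72) = 12*sqrt(2); 4*sqrt(72) = 24*sqrt(2)
Combine: (-4 + 15 - 12 + 24)·sqrt(2) = 23*sqrt(2)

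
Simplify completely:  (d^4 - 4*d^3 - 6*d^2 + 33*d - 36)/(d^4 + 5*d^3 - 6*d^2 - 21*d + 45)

Factor: d^4 - 4*d^3 - 6*d^2 + 33*d - 36 = (d^2 - 3*d + 3)*(d + 3)*(d - 4);  d^4 + 5*d^3 - 6*d^2 - 21*d + 45 = (d + 3)*(d^2 - 3*d + 3)*(d + 5)
Cancel the common factors (d^2 - 3*d + 3), (d + 3).

(d - 4)/(d + 5)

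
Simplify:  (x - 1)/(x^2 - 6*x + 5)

1/(x - 5)

Factor: x^2 - 6*x + 5 = (x - 1)*(x - 5)
Cancel the common factor (x - 1).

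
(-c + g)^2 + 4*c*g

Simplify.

Expanding gives c^2 + 2*c*g + g^2, a perfect square.

(c + g)^2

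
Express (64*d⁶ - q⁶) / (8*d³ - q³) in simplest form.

64*d⁶ - q⁶ factors as -(-2*d + q)*(2*d + q)*(4*d² - 2*d*q + q²)*(4*d² + 2*d*q + q²).

8*d³ + q³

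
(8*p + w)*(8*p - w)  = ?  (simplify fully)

64*p**2 - w**2

Product of conjugates: (P+Q)(P-Q) = P**2 - Q**2.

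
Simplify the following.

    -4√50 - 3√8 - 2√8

-30*√2

4√50 = 20*√2; 3√8 = 6*√2; 2√8 = 4*√2
Combine: (-20 - 6 - 4)·√2 = -30*√2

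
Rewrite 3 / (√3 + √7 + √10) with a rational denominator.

Group as (√7 + √10) + √3; multiply by (√7 + √10) - √3, then rationalise the remaining surd.

(-√210 + 3*√7 + 7*√3)/14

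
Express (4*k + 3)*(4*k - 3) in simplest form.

Difference of squares with P = 4*k, Q = 3.

16*k^2 - 9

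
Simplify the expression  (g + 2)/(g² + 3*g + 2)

1/(g + 1)

Factor: g² + 3*g + 2 = (g + 1)·(g + 2)
Cancel the common factor (g + 2).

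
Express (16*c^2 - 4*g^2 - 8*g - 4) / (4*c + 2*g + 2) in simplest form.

4*c - 2*g - 2

Difference of squares: factor out (4*c + 2*g + 2).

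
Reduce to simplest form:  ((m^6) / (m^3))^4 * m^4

m^16

Inside the bracket: m^3
Raise to the power 4: m^12
Multiply by m^4: add exponents.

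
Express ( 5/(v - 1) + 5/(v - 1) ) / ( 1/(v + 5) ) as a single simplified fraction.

(10*v + 50)/(v - 1)

Numerator: 5/(v - 1) + 5/(v - 1) = 10/(v - 1)
Denominator: 1/(v + 5) = 1/(v + 5)
Divide: (10/(v - 1)) · (v + 5) = (10*v + 50)/(v - 1)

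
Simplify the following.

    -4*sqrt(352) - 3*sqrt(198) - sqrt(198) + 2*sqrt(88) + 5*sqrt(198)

4*sqrt(352) = 16*sqrt(22); 3*sqrt(198) = 9*sqrt(22); sqrt(198) = 3*sqrt(22); 2*sqrt(88) = 4*sqrt(22); 5*sqrt(198) = 15*sqrt(22)
Combine: (-16 - 9 - 3 + 4 + 15)·sqrt(22) = -9*sqrt(22)

-9*sqrt(22)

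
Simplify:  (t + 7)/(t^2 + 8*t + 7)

1/(t + 1)

Factor: t^2 + 8*t + 7 = (t + 1)*(t + 7)
Cancel the common factor (t + 7).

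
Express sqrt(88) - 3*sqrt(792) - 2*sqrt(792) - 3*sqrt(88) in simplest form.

sqrt(88) = 2*sqrt(22); 3*sqrt(792) = 18*sqrt(22); 2*sqrt(792) = 12*sqrt(22); 3*sqrt(88) = 6*sqrt(22)
Combine: (2 - 18 - 12 - 6)·sqrt(22) = -34*sqrt(22)

-34*sqrt(22)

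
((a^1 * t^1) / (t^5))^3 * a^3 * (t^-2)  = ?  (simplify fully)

Inside the bracket: a^1 * (t^-4)
Raise to the power 3: a^3 * (t^-12)
Multiply by a^3 * (t^-2): add exponents.

a^6/t^14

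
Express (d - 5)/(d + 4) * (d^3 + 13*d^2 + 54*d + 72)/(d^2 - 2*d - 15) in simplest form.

d + 6

Factor: d^3 + 13*d^2 + 54*d + 72 = (d + 4)*(d + 3)*(d + 6);  d^2 - 2*d - 15 = (d - 5)*(d + 3)
Cancel the common factors (d + 4), (d - 5), (d + 3).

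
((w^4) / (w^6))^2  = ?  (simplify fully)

w^(-4)

Inside the bracket: (w^-2)
Raise to the power 2: (w^-4)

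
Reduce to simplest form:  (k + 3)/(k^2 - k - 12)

1/(k - 4)

Factor: k^2 - k - 12 = (k - 4)*(k + 3)
Cancel the common factor (k + 3).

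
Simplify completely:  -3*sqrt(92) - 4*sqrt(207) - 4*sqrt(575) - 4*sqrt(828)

-62*sqrt(23)

3*sqrt(92) = 6*sqrt(23); 4*sqrt(207) = 12*sqrt(23); 4*sqrt(575) = 20*sqrt(23); 4*sqrt(828) = 24*sqrt(23)
Combine: (-6 - 12 - 20 - 24)·sqrt(23) = -62*sqrt(23)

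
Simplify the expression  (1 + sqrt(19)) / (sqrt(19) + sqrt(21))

(-19 - sqrt(19) + sqrt(21) + sqrt(399))/2

Multiply numerator and denominator by -sqrt(21) + sqrt(19).
Denominator becomes -2; numerator becomes -sqrt(399) - sqrt(21) + sqrt(19) + 19.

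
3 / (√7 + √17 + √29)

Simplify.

(-6*√3451 - 15*√29 + 57*√17 + 117*√7)/451

Group as (√7 + √29) + √17; multiply by (√7 + √29) - √17, then rationalise the remaining surd.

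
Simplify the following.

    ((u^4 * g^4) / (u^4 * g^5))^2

Inside the bracket: (g^-1)
Raise to the power 2: (g^-2)

g^(-2)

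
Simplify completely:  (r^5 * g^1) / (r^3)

g*r^2

Quotient: r^2 * g^1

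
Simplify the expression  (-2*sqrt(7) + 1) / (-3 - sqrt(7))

(-17 + 7*sqrt(7))/2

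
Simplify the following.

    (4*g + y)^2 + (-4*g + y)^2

Write as f(y,(4*g)) + f(y,-(4*g)) and expand.

32*g^2 + 2*y^2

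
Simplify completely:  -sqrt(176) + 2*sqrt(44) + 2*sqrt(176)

sqrt(176) = 4*sqrt(11); 2*sqrt(44) = 4*sqrt(11); 2*sqrt(176) = 8*sqrt(11)
Combine: (-4 + 4 + 8)·sqrt(11) = 8*sqrt(11)

8*sqrt(11)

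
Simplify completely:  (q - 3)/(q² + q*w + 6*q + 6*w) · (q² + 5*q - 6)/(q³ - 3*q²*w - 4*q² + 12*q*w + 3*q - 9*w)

Factor: q² + q*w + 6*q + 6*w = (q + w)·(q + 6);  q² + 5*q - 6 = (q - 1)·(q + 6);  q³ - 3*q²*w - 4*q² + 12*q*w + 3*q - 9*w = (q - 3)·(q - 1)·(q - 3*w)
Cancel the common factors (q - 1), (q - 3), (q + 6).

1/(q² - 2*q*w - 3*w²)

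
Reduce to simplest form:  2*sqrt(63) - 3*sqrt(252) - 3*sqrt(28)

2*sqrt(63) = 6*sqrt(7); 3*sqrt(252) = 18*sqrt(7); 3*sqrt(28) = 6*sqrt(7)
Combine: (6 - 18 - 6)·sqrt(7) = -18*sqrt(7)

-18*sqrt(7)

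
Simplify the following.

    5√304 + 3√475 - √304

5√304 = 20*√19; 3√475 = 15*√19; √304 = 4*√19
Combine: (20 + 15 - 4)·√19 = 31*√19

31*√19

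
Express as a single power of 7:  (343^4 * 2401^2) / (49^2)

7^16

343^4 = 7^12; 2401^2 = 7^8; 49^2 = 7^4
Combine exponents: 7^16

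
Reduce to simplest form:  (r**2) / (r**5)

r**(-3)

Quotient: (r**-3)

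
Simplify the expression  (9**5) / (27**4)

9**5 = 3**10; 27**4 = 3**12
Combine exponents: 3**(-2)

3**(-2)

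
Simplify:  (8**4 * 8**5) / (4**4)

2**19

8**4 = 2**12; 8**5 = 2**15; 4**4 = 2**8
Combine exponents: 2**19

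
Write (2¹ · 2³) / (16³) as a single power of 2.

2¹ = 2^1; 2³ = 2^3; 16³ = 2^12
Combine exponents: 2^(-8)

2^(-8)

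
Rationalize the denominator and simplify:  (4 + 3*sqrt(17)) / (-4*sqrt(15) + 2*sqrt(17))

(-6*sqrt(255) - 51 - 8*sqrt(15) - 4*sqrt(17))/86

Multiply numerator and denominator by 2*sqrt(17) + 4*sqrt(15).
Denominator becomes -172; numerator becomes 8*sqrt(17) + 16*sqrt(15) + 102 + 12*sqrt(255).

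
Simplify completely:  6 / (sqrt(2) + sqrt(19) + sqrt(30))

(-24*sqrt(285) - 54*sqrt(30) + 78*sqrt(19) + 282*sqrt(2))/71

Group as (sqrt(2) + sqrt(30)) + sqrt(19); multiply by (sqrt(2) + sqrt(30)) - sqrt(19), then rationalise the remaining surd.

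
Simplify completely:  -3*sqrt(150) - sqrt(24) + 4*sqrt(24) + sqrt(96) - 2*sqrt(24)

3*sqrt(150) = 15*sqrt(6); sqrt(24) = 2*sqrt(6); 4*sqrt(24) = 8*sqrt(6); sqrt(96) = 4*sqrt(6); 2*sqrt(24) = 4*sqrt(6)
Combine: (-15 - 2 + 8 + 4 - 4)·sqrt(6) = -9*sqrt(6)

-9*sqrt(6)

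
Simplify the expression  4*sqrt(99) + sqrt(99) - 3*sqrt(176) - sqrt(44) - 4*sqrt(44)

4*sqrt(99) = 12*sqrt(11); sqrt(99) = 3*sqrt(11); 3*sqrt(176) = 12*sqrt(11); sqrt(44) = 2*sqrt(11); 4*sqrt(44) = 8*sqrt(11)
Combine: (12 + 3 - 12 - 2 - 8)·sqrt(11) = -7*sqrt(11)

-7*sqrt(11)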